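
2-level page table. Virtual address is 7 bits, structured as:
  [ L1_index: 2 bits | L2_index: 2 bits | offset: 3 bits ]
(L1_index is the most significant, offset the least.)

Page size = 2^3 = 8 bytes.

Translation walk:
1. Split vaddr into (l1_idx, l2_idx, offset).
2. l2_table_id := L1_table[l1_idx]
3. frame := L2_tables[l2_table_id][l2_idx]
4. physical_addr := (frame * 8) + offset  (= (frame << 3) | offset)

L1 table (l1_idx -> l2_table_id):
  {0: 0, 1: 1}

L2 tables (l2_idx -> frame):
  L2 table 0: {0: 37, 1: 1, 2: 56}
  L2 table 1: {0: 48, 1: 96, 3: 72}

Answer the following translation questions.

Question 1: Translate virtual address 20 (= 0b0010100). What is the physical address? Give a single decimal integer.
Answer: 452

Derivation:
vaddr = 20 = 0b0010100
Split: l1_idx=0, l2_idx=2, offset=4
L1[0] = 0
L2[0][2] = 56
paddr = 56 * 8 + 4 = 452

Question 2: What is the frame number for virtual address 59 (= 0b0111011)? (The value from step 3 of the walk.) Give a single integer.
Answer: 72

Derivation:
vaddr = 59: l1_idx=1, l2_idx=3
L1[1] = 1; L2[1][3] = 72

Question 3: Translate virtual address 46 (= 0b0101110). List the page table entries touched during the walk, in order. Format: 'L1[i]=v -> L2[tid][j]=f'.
vaddr = 46 = 0b0101110
Split: l1_idx=1, l2_idx=1, offset=6

Answer: L1[1]=1 -> L2[1][1]=96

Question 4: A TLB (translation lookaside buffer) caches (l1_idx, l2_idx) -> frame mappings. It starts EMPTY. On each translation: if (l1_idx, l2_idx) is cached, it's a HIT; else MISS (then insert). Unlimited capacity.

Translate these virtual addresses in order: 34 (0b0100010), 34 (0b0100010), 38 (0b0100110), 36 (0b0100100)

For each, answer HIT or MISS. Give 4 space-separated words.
vaddr=34: (1,0) not in TLB -> MISS, insert
vaddr=34: (1,0) in TLB -> HIT
vaddr=38: (1,0) in TLB -> HIT
vaddr=36: (1,0) in TLB -> HIT

Answer: MISS HIT HIT HIT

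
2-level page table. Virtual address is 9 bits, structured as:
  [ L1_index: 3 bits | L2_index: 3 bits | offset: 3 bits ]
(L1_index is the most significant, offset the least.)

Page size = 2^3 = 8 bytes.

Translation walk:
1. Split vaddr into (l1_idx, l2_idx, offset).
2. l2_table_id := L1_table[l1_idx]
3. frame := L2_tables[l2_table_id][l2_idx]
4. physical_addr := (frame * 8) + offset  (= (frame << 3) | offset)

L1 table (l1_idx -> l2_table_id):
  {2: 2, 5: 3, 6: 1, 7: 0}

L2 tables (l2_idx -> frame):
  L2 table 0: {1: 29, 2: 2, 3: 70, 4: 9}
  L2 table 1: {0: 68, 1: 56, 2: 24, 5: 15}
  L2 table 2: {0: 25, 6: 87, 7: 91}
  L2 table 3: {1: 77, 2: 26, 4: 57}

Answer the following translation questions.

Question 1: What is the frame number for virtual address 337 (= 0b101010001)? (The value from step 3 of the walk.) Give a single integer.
vaddr = 337: l1_idx=5, l2_idx=2
L1[5] = 3; L2[3][2] = 26

Answer: 26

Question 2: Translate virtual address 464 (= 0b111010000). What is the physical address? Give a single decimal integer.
Answer: 16

Derivation:
vaddr = 464 = 0b111010000
Split: l1_idx=7, l2_idx=2, offset=0
L1[7] = 0
L2[0][2] = 2
paddr = 2 * 8 + 0 = 16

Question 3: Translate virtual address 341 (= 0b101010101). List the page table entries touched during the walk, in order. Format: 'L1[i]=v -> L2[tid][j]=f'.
vaddr = 341 = 0b101010101
Split: l1_idx=5, l2_idx=2, offset=5

Answer: L1[5]=3 -> L2[3][2]=26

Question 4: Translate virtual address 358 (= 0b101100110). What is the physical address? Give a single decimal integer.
vaddr = 358 = 0b101100110
Split: l1_idx=5, l2_idx=4, offset=6
L1[5] = 3
L2[3][4] = 57
paddr = 57 * 8 + 6 = 462

Answer: 462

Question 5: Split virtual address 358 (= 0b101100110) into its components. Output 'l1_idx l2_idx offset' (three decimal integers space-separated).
Answer: 5 4 6

Derivation:
vaddr = 358 = 0b101100110
  top 3 bits -> l1_idx = 5
  next 3 bits -> l2_idx = 4
  bottom 3 bits -> offset = 6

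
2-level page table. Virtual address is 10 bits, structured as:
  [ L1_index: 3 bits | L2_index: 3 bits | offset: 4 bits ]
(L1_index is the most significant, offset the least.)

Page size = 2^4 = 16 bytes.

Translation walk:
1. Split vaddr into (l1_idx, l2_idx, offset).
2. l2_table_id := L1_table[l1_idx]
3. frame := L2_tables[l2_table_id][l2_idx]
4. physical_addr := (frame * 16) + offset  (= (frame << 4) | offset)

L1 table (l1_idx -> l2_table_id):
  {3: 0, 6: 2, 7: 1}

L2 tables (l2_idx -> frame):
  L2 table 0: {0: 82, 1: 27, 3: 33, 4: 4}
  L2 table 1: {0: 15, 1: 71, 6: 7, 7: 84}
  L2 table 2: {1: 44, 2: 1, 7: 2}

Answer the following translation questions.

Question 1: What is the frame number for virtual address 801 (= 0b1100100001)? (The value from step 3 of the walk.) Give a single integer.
vaddr = 801: l1_idx=6, l2_idx=2
L1[6] = 2; L2[2][2] = 1

Answer: 1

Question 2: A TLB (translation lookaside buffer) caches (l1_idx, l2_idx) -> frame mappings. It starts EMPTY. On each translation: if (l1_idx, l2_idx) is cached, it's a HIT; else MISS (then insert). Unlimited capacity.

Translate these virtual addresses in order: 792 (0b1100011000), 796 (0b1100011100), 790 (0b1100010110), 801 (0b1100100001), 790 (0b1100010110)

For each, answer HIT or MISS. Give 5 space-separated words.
Answer: MISS HIT HIT MISS HIT

Derivation:
vaddr=792: (6,1) not in TLB -> MISS, insert
vaddr=796: (6,1) in TLB -> HIT
vaddr=790: (6,1) in TLB -> HIT
vaddr=801: (6,2) not in TLB -> MISS, insert
vaddr=790: (6,1) in TLB -> HIT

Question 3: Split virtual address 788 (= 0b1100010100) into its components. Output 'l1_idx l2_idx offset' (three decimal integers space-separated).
vaddr = 788 = 0b1100010100
  top 3 bits -> l1_idx = 6
  next 3 bits -> l2_idx = 1
  bottom 4 bits -> offset = 4

Answer: 6 1 4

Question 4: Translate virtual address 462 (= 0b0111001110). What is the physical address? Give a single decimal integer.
vaddr = 462 = 0b0111001110
Split: l1_idx=3, l2_idx=4, offset=14
L1[3] = 0
L2[0][4] = 4
paddr = 4 * 16 + 14 = 78

Answer: 78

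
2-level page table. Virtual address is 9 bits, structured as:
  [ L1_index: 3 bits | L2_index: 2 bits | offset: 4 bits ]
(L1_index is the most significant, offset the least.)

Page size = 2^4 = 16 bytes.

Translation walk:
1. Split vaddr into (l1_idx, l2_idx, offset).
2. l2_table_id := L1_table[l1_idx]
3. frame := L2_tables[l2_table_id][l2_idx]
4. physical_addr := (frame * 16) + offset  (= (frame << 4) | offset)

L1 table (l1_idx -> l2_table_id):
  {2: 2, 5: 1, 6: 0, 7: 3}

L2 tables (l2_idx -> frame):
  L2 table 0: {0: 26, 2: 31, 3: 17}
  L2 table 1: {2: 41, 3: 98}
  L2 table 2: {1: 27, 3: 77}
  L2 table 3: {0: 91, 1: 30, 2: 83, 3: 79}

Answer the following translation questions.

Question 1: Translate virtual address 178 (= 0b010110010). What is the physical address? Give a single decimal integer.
Answer: 1234

Derivation:
vaddr = 178 = 0b010110010
Split: l1_idx=2, l2_idx=3, offset=2
L1[2] = 2
L2[2][3] = 77
paddr = 77 * 16 + 2 = 1234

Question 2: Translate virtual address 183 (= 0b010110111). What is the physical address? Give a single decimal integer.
Answer: 1239

Derivation:
vaddr = 183 = 0b010110111
Split: l1_idx=2, l2_idx=3, offset=7
L1[2] = 2
L2[2][3] = 77
paddr = 77 * 16 + 7 = 1239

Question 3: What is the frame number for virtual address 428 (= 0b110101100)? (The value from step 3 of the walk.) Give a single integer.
Answer: 31

Derivation:
vaddr = 428: l1_idx=6, l2_idx=2
L1[6] = 0; L2[0][2] = 31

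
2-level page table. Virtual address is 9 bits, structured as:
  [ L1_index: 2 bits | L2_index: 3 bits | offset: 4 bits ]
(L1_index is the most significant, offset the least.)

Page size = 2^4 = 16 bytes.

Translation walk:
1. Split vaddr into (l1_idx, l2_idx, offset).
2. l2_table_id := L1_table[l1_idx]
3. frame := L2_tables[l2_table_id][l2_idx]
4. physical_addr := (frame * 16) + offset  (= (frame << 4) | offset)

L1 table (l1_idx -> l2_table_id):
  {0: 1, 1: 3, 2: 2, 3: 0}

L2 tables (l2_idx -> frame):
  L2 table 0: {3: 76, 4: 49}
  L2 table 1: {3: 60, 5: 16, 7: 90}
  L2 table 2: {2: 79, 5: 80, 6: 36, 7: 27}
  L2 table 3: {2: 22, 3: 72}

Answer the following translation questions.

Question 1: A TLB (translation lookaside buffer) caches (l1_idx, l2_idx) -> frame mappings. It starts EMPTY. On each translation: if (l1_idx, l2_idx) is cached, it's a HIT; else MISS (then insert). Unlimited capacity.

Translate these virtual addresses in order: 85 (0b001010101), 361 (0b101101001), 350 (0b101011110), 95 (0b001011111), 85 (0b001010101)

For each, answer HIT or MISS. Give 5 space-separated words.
Answer: MISS MISS MISS HIT HIT

Derivation:
vaddr=85: (0,5) not in TLB -> MISS, insert
vaddr=361: (2,6) not in TLB -> MISS, insert
vaddr=350: (2,5) not in TLB -> MISS, insert
vaddr=95: (0,5) in TLB -> HIT
vaddr=85: (0,5) in TLB -> HIT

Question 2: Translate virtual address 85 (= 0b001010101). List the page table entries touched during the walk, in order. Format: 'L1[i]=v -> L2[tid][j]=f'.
Answer: L1[0]=1 -> L2[1][5]=16

Derivation:
vaddr = 85 = 0b001010101
Split: l1_idx=0, l2_idx=5, offset=5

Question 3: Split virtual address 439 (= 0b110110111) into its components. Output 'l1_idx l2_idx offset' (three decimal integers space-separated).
Answer: 3 3 7

Derivation:
vaddr = 439 = 0b110110111
  top 2 bits -> l1_idx = 3
  next 3 bits -> l2_idx = 3
  bottom 4 bits -> offset = 7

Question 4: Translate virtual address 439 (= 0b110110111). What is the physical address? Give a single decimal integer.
Answer: 1223

Derivation:
vaddr = 439 = 0b110110111
Split: l1_idx=3, l2_idx=3, offset=7
L1[3] = 0
L2[0][3] = 76
paddr = 76 * 16 + 7 = 1223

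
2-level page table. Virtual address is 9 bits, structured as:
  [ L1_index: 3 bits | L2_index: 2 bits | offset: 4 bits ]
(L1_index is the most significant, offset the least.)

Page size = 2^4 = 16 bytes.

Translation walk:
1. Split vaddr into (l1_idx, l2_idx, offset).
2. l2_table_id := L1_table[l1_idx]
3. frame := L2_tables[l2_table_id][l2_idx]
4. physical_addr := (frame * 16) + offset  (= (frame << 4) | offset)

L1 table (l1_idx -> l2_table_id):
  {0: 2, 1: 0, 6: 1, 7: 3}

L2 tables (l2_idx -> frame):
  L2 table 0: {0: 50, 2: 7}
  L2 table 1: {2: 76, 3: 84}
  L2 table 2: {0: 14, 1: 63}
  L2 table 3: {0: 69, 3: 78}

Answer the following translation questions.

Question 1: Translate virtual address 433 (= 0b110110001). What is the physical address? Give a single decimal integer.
Answer: 1345

Derivation:
vaddr = 433 = 0b110110001
Split: l1_idx=6, l2_idx=3, offset=1
L1[6] = 1
L2[1][3] = 84
paddr = 84 * 16 + 1 = 1345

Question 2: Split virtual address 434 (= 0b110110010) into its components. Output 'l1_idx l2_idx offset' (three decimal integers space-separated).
vaddr = 434 = 0b110110010
  top 3 bits -> l1_idx = 6
  next 2 bits -> l2_idx = 3
  bottom 4 bits -> offset = 2

Answer: 6 3 2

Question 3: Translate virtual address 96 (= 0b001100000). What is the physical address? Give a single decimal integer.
vaddr = 96 = 0b001100000
Split: l1_idx=1, l2_idx=2, offset=0
L1[1] = 0
L2[0][2] = 7
paddr = 7 * 16 + 0 = 112

Answer: 112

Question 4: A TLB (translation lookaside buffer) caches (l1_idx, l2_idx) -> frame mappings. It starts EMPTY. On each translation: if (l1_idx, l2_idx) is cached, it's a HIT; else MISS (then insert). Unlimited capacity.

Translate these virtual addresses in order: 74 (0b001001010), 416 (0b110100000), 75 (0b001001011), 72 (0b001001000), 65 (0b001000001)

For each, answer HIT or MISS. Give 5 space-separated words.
vaddr=74: (1,0) not in TLB -> MISS, insert
vaddr=416: (6,2) not in TLB -> MISS, insert
vaddr=75: (1,0) in TLB -> HIT
vaddr=72: (1,0) in TLB -> HIT
vaddr=65: (1,0) in TLB -> HIT

Answer: MISS MISS HIT HIT HIT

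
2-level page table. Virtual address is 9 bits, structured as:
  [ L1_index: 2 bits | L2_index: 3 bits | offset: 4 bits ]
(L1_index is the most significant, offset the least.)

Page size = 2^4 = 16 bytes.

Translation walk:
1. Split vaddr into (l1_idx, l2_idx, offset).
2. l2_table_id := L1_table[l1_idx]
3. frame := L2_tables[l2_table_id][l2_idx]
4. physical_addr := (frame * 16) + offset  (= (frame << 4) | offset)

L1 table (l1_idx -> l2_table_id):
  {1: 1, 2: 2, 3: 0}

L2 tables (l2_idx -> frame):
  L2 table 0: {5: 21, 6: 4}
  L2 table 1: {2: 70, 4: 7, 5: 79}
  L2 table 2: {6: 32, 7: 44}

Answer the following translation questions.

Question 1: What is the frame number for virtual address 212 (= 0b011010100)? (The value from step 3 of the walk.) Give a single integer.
vaddr = 212: l1_idx=1, l2_idx=5
L1[1] = 1; L2[1][5] = 79

Answer: 79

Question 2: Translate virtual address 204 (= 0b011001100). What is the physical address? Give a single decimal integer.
Answer: 124

Derivation:
vaddr = 204 = 0b011001100
Split: l1_idx=1, l2_idx=4, offset=12
L1[1] = 1
L2[1][4] = 7
paddr = 7 * 16 + 12 = 124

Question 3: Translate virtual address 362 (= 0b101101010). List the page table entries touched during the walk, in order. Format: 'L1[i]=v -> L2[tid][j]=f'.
Answer: L1[2]=2 -> L2[2][6]=32

Derivation:
vaddr = 362 = 0b101101010
Split: l1_idx=2, l2_idx=6, offset=10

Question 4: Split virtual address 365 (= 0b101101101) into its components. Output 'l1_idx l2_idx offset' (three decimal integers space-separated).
Answer: 2 6 13

Derivation:
vaddr = 365 = 0b101101101
  top 2 bits -> l1_idx = 2
  next 3 bits -> l2_idx = 6
  bottom 4 bits -> offset = 13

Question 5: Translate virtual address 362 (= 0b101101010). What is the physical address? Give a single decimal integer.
vaddr = 362 = 0b101101010
Split: l1_idx=2, l2_idx=6, offset=10
L1[2] = 2
L2[2][6] = 32
paddr = 32 * 16 + 10 = 522

Answer: 522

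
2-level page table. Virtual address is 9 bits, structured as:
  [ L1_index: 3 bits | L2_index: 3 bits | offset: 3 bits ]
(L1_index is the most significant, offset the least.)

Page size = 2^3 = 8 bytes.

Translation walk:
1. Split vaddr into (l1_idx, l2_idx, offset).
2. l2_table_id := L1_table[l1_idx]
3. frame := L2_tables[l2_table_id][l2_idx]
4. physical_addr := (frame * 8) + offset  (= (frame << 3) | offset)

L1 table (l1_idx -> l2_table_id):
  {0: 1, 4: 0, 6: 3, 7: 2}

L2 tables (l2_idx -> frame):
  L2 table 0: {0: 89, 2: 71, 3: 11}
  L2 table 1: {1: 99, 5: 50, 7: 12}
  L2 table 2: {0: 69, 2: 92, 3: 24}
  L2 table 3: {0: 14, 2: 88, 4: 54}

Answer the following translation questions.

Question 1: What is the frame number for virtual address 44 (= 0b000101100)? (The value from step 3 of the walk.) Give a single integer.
Answer: 50

Derivation:
vaddr = 44: l1_idx=0, l2_idx=5
L1[0] = 1; L2[1][5] = 50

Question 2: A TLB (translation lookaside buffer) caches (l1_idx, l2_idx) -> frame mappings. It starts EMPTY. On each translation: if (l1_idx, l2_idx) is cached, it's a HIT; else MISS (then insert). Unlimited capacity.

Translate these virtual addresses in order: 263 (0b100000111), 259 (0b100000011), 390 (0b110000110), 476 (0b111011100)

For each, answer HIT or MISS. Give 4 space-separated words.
Answer: MISS HIT MISS MISS

Derivation:
vaddr=263: (4,0) not in TLB -> MISS, insert
vaddr=259: (4,0) in TLB -> HIT
vaddr=390: (6,0) not in TLB -> MISS, insert
vaddr=476: (7,3) not in TLB -> MISS, insert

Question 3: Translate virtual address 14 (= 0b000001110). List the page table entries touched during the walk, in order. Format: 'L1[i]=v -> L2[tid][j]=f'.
vaddr = 14 = 0b000001110
Split: l1_idx=0, l2_idx=1, offset=6

Answer: L1[0]=1 -> L2[1][1]=99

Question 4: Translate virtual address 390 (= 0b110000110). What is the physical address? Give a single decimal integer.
vaddr = 390 = 0b110000110
Split: l1_idx=6, l2_idx=0, offset=6
L1[6] = 3
L2[3][0] = 14
paddr = 14 * 8 + 6 = 118

Answer: 118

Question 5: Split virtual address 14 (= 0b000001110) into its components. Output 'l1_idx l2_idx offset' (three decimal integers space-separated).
vaddr = 14 = 0b000001110
  top 3 bits -> l1_idx = 0
  next 3 bits -> l2_idx = 1
  bottom 3 bits -> offset = 6

Answer: 0 1 6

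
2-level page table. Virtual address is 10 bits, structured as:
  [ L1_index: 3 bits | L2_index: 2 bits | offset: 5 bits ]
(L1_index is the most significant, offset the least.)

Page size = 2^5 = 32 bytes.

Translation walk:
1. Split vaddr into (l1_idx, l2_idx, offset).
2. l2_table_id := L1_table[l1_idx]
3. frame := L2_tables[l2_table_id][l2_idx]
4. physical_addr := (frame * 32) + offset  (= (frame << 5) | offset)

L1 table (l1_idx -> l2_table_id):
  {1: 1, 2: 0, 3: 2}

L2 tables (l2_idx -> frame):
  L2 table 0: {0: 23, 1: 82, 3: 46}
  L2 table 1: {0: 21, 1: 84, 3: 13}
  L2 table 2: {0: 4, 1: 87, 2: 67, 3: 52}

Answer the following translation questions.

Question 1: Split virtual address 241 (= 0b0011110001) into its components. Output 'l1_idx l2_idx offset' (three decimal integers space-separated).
Answer: 1 3 17

Derivation:
vaddr = 241 = 0b0011110001
  top 3 bits -> l1_idx = 1
  next 2 bits -> l2_idx = 3
  bottom 5 bits -> offset = 17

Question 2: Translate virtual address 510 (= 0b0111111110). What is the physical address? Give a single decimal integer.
Answer: 1694

Derivation:
vaddr = 510 = 0b0111111110
Split: l1_idx=3, l2_idx=3, offset=30
L1[3] = 2
L2[2][3] = 52
paddr = 52 * 32 + 30 = 1694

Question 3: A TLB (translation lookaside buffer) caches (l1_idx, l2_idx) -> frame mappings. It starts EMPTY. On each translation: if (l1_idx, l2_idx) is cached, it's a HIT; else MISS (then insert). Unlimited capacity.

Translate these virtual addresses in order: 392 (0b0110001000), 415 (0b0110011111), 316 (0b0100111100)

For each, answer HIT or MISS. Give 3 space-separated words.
Answer: MISS HIT MISS

Derivation:
vaddr=392: (3,0) not in TLB -> MISS, insert
vaddr=415: (3,0) in TLB -> HIT
vaddr=316: (2,1) not in TLB -> MISS, insert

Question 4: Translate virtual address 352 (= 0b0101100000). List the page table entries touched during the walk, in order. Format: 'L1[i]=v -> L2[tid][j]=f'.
Answer: L1[2]=0 -> L2[0][3]=46

Derivation:
vaddr = 352 = 0b0101100000
Split: l1_idx=2, l2_idx=3, offset=0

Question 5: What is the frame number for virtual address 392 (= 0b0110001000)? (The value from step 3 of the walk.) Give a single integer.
vaddr = 392: l1_idx=3, l2_idx=0
L1[3] = 2; L2[2][0] = 4

Answer: 4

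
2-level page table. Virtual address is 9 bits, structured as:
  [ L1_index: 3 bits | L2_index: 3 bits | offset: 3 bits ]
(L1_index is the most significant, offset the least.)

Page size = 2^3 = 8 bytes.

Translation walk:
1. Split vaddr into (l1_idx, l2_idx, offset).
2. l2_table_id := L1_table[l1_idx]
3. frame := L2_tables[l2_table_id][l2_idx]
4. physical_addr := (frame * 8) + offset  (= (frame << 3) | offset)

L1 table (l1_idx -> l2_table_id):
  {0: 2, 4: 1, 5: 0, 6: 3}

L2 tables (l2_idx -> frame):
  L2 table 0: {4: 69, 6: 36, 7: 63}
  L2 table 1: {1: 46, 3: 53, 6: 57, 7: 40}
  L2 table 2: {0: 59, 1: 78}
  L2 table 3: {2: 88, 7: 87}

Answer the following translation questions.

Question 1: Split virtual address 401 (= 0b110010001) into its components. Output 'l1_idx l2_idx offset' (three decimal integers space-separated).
vaddr = 401 = 0b110010001
  top 3 bits -> l1_idx = 6
  next 3 bits -> l2_idx = 2
  bottom 3 bits -> offset = 1

Answer: 6 2 1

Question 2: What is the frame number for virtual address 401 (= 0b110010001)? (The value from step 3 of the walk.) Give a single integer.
Answer: 88

Derivation:
vaddr = 401: l1_idx=6, l2_idx=2
L1[6] = 3; L2[3][2] = 88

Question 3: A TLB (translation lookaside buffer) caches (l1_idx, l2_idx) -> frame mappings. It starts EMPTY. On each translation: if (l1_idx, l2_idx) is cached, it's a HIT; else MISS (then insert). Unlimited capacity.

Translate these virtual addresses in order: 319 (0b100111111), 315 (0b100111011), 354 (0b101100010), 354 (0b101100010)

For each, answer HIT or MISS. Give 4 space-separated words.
vaddr=319: (4,7) not in TLB -> MISS, insert
vaddr=315: (4,7) in TLB -> HIT
vaddr=354: (5,4) not in TLB -> MISS, insert
vaddr=354: (5,4) in TLB -> HIT

Answer: MISS HIT MISS HIT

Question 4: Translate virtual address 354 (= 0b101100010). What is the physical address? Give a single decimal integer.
Answer: 554

Derivation:
vaddr = 354 = 0b101100010
Split: l1_idx=5, l2_idx=4, offset=2
L1[5] = 0
L2[0][4] = 69
paddr = 69 * 8 + 2 = 554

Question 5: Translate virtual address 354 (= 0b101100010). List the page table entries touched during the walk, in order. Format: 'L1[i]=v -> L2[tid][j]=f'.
Answer: L1[5]=0 -> L2[0][4]=69

Derivation:
vaddr = 354 = 0b101100010
Split: l1_idx=5, l2_idx=4, offset=2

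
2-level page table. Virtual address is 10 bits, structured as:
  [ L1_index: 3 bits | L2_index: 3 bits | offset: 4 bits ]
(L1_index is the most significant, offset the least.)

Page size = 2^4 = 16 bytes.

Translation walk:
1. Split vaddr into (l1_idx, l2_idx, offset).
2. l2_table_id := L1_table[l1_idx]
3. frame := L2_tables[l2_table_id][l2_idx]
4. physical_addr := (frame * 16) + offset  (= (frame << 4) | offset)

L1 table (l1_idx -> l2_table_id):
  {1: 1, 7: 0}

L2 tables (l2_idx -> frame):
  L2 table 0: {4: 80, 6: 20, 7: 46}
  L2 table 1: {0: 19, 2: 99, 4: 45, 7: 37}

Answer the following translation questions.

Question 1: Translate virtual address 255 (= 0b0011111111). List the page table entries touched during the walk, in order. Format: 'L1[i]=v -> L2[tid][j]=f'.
Answer: L1[1]=1 -> L2[1][7]=37

Derivation:
vaddr = 255 = 0b0011111111
Split: l1_idx=1, l2_idx=7, offset=15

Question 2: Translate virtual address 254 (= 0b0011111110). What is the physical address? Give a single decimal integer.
vaddr = 254 = 0b0011111110
Split: l1_idx=1, l2_idx=7, offset=14
L1[1] = 1
L2[1][7] = 37
paddr = 37 * 16 + 14 = 606

Answer: 606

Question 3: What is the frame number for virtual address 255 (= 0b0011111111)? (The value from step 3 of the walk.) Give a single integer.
Answer: 37

Derivation:
vaddr = 255: l1_idx=1, l2_idx=7
L1[1] = 1; L2[1][7] = 37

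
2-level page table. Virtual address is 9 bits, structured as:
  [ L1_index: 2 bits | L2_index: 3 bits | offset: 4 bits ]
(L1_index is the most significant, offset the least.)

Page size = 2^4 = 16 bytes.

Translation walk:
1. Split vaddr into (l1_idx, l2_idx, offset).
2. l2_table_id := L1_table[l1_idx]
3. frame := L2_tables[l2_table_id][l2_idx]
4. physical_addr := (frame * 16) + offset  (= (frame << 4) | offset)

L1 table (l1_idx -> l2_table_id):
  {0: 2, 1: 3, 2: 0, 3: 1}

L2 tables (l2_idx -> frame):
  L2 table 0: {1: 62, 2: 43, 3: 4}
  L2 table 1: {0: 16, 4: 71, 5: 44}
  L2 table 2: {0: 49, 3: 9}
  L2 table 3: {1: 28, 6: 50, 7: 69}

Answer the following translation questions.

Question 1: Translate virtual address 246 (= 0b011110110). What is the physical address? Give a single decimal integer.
vaddr = 246 = 0b011110110
Split: l1_idx=1, l2_idx=7, offset=6
L1[1] = 3
L2[3][7] = 69
paddr = 69 * 16 + 6 = 1110

Answer: 1110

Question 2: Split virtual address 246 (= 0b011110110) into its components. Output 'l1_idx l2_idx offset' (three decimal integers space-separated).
vaddr = 246 = 0b011110110
  top 2 bits -> l1_idx = 1
  next 3 bits -> l2_idx = 7
  bottom 4 bits -> offset = 6

Answer: 1 7 6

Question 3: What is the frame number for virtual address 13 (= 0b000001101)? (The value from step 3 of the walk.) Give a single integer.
vaddr = 13: l1_idx=0, l2_idx=0
L1[0] = 2; L2[2][0] = 49

Answer: 49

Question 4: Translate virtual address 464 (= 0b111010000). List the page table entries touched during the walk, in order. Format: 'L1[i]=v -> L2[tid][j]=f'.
vaddr = 464 = 0b111010000
Split: l1_idx=3, l2_idx=5, offset=0

Answer: L1[3]=1 -> L2[1][5]=44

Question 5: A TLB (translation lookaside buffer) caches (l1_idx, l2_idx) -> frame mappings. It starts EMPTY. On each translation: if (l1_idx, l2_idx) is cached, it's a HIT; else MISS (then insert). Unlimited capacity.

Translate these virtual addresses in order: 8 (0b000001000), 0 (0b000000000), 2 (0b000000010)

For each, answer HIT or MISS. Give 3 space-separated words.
Answer: MISS HIT HIT

Derivation:
vaddr=8: (0,0) not in TLB -> MISS, insert
vaddr=0: (0,0) in TLB -> HIT
vaddr=2: (0,0) in TLB -> HIT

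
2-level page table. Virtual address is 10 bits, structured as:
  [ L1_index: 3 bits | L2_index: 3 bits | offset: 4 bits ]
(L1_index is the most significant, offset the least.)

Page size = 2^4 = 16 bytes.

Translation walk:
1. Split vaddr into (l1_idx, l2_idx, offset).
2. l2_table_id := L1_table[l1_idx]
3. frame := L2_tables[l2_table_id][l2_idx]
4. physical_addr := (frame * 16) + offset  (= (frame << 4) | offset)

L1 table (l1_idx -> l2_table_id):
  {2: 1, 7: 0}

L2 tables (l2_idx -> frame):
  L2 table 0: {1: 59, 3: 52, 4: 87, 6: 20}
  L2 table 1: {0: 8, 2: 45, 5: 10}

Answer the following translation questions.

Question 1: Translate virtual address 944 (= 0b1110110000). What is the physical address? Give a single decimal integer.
Answer: 832

Derivation:
vaddr = 944 = 0b1110110000
Split: l1_idx=7, l2_idx=3, offset=0
L1[7] = 0
L2[0][3] = 52
paddr = 52 * 16 + 0 = 832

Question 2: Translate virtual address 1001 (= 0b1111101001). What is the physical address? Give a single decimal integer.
vaddr = 1001 = 0b1111101001
Split: l1_idx=7, l2_idx=6, offset=9
L1[7] = 0
L2[0][6] = 20
paddr = 20 * 16 + 9 = 329

Answer: 329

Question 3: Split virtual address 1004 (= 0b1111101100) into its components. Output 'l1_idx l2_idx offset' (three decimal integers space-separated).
vaddr = 1004 = 0b1111101100
  top 3 bits -> l1_idx = 7
  next 3 bits -> l2_idx = 6
  bottom 4 bits -> offset = 12

Answer: 7 6 12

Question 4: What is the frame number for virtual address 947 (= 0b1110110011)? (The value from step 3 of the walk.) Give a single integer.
Answer: 52

Derivation:
vaddr = 947: l1_idx=7, l2_idx=3
L1[7] = 0; L2[0][3] = 52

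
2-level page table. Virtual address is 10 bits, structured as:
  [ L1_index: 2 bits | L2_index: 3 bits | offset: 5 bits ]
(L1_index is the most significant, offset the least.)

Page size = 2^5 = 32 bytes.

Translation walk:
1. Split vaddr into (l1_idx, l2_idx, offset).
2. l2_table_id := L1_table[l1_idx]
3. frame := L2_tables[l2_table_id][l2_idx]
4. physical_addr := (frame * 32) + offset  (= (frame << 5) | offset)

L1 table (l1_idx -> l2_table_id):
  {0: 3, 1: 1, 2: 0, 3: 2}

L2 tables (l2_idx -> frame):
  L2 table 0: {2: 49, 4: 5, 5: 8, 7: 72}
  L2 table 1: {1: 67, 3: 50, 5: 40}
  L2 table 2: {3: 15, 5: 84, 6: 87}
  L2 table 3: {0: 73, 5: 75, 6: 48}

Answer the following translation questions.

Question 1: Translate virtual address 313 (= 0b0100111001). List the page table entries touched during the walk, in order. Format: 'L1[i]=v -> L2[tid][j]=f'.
vaddr = 313 = 0b0100111001
Split: l1_idx=1, l2_idx=1, offset=25

Answer: L1[1]=1 -> L2[1][1]=67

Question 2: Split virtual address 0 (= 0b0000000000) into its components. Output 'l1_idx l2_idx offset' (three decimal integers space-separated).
Answer: 0 0 0

Derivation:
vaddr = 0 = 0b0000000000
  top 2 bits -> l1_idx = 0
  next 3 bits -> l2_idx = 0
  bottom 5 bits -> offset = 0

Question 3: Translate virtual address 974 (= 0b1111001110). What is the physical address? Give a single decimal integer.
vaddr = 974 = 0b1111001110
Split: l1_idx=3, l2_idx=6, offset=14
L1[3] = 2
L2[2][6] = 87
paddr = 87 * 32 + 14 = 2798

Answer: 2798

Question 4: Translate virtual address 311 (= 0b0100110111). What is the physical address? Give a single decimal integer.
Answer: 2167

Derivation:
vaddr = 311 = 0b0100110111
Split: l1_idx=1, l2_idx=1, offset=23
L1[1] = 1
L2[1][1] = 67
paddr = 67 * 32 + 23 = 2167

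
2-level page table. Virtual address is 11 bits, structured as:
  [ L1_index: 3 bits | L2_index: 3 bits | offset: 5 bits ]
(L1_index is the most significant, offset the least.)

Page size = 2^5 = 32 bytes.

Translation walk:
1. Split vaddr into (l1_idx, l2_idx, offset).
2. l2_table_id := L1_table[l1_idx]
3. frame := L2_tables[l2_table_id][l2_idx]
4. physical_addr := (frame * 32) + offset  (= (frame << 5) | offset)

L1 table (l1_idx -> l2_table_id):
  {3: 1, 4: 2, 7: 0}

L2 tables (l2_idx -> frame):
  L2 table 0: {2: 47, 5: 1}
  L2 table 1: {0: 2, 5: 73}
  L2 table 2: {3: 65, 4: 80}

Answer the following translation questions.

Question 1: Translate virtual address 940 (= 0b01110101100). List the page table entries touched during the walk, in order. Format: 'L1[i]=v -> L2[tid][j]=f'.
vaddr = 940 = 0b01110101100
Split: l1_idx=3, l2_idx=5, offset=12

Answer: L1[3]=1 -> L2[1][5]=73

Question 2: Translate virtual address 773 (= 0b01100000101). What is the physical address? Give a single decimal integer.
Answer: 69

Derivation:
vaddr = 773 = 0b01100000101
Split: l1_idx=3, l2_idx=0, offset=5
L1[3] = 1
L2[1][0] = 2
paddr = 2 * 32 + 5 = 69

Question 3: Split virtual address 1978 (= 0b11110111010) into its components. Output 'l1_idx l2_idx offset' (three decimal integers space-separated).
Answer: 7 5 26

Derivation:
vaddr = 1978 = 0b11110111010
  top 3 bits -> l1_idx = 7
  next 3 bits -> l2_idx = 5
  bottom 5 bits -> offset = 26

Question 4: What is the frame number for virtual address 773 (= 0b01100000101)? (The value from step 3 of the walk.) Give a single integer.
vaddr = 773: l1_idx=3, l2_idx=0
L1[3] = 1; L2[1][0] = 2

Answer: 2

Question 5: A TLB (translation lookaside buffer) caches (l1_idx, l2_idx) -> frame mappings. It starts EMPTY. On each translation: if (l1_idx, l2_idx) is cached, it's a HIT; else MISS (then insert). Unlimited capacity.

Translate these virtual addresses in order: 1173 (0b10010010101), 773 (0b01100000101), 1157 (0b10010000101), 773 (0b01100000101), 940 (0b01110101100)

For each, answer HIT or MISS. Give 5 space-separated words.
vaddr=1173: (4,4) not in TLB -> MISS, insert
vaddr=773: (3,0) not in TLB -> MISS, insert
vaddr=1157: (4,4) in TLB -> HIT
vaddr=773: (3,0) in TLB -> HIT
vaddr=940: (3,5) not in TLB -> MISS, insert

Answer: MISS MISS HIT HIT MISS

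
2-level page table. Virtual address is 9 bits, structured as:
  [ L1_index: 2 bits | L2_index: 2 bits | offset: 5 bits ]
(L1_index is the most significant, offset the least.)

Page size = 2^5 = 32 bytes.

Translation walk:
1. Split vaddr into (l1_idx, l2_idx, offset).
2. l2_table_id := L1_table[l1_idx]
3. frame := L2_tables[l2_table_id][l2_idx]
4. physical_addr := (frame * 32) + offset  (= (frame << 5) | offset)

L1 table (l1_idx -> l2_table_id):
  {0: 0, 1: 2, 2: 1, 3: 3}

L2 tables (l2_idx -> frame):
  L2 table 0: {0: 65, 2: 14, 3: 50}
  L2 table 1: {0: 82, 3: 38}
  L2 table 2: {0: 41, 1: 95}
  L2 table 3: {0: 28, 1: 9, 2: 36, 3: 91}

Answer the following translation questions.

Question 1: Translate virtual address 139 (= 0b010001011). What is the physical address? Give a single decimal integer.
Answer: 1323

Derivation:
vaddr = 139 = 0b010001011
Split: l1_idx=1, l2_idx=0, offset=11
L1[1] = 2
L2[2][0] = 41
paddr = 41 * 32 + 11 = 1323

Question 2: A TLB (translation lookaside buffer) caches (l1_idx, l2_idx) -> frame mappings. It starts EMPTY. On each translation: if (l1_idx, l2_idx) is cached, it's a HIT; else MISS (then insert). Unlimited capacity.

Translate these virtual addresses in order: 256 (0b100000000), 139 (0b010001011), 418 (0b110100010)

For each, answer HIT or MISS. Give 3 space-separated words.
Answer: MISS MISS MISS

Derivation:
vaddr=256: (2,0) not in TLB -> MISS, insert
vaddr=139: (1,0) not in TLB -> MISS, insert
vaddr=418: (3,1) not in TLB -> MISS, insert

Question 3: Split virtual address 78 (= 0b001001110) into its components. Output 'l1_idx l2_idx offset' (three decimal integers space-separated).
Answer: 0 2 14

Derivation:
vaddr = 78 = 0b001001110
  top 2 bits -> l1_idx = 0
  next 2 bits -> l2_idx = 2
  bottom 5 bits -> offset = 14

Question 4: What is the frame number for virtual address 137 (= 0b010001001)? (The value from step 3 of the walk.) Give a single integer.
Answer: 41

Derivation:
vaddr = 137: l1_idx=1, l2_idx=0
L1[1] = 2; L2[2][0] = 41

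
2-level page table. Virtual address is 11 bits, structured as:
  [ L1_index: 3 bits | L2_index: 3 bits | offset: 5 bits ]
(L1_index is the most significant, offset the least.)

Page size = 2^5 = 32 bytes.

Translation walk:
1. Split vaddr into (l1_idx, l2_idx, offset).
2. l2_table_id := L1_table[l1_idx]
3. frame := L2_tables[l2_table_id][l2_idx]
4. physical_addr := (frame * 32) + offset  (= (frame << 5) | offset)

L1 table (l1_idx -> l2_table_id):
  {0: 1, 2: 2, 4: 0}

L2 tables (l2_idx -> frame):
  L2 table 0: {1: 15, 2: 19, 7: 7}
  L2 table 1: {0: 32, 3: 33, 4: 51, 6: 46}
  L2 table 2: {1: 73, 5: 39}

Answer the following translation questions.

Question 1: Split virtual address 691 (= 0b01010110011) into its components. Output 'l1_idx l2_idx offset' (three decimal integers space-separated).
Answer: 2 5 19

Derivation:
vaddr = 691 = 0b01010110011
  top 3 bits -> l1_idx = 2
  next 3 bits -> l2_idx = 5
  bottom 5 bits -> offset = 19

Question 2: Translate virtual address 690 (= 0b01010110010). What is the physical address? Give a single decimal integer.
Answer: 1266

Derivation:
vaddr = 690 = 0b01010110010
Split: l1_idx=2, l2_idx=5, offset=18
L1[2] = 2
L2[2][5] = 39
paddr = 39 * 32 + 18 = 1266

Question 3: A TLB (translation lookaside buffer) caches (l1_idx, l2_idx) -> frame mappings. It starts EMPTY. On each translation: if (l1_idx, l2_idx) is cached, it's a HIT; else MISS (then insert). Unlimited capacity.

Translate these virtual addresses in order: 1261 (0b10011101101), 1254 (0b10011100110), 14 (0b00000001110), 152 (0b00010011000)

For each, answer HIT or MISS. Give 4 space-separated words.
vaddr=1261: (4,7) not in TLB -> MISS, insert
vaddr=1254: (4,7) in TLB -> HIT
vaddr=14: (0,0) not in TLB -> MISS, insert
vaddr=152: (0,4) not in TLB -> MISS, insert

Answer: MISS HIT MISS MISS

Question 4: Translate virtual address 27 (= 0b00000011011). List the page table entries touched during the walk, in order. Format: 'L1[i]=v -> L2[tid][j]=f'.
vaddr = 27 = 0b00000011011
Split: l1_idx=0, l2_idx=0, offset=27

Answer: L1[0]=1 -> L2[1][0]=32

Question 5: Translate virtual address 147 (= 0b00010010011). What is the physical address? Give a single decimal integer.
Answer: 1651

Derivation:
vaddr = 147 = 0b00010010011
Split: l1_idx=0, l2_idx=4, offset=19
L1[0] = 1
L2[1][4] = 51
paddr = 51 * 32 + 19 = 1651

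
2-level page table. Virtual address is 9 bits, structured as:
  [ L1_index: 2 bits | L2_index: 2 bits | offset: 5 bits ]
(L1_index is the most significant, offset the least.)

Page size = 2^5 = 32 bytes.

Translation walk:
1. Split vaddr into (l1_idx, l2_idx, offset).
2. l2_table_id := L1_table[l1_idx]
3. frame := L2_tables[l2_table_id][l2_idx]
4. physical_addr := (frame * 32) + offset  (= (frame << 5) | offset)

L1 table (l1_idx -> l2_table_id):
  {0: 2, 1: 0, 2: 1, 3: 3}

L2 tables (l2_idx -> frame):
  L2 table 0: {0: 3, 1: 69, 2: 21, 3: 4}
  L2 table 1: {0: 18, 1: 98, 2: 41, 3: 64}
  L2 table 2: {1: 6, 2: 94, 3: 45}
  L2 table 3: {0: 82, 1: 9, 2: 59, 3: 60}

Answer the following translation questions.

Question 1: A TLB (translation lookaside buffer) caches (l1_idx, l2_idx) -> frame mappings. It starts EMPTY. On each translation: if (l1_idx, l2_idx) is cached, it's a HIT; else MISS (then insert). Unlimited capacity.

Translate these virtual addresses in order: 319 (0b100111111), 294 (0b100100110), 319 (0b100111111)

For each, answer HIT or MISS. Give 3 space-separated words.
vaddr=319: (2,1) not in TLB -> MISS, insert
vaddr=294: (2,1) in TLB -> HIT
vaddr=319: (2,1) in TLB -> HIT

Answer: MISS HIT HIT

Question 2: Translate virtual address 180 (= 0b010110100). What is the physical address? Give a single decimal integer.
Answer: 2228

Derivation:
vaddr = 180 = 0b010110100
Split: l1_idx=1, l2_idx=1, offset=20
L1[1] = 0
L2[0][1] = 69
paddr = 69 * 32 + 20 = 2228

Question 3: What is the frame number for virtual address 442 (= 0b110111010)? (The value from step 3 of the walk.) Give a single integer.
vaddr = 442: l1_idx=3, l2_idx=1
L1[3] = 3; L2[3][1] = 9

Answer: 9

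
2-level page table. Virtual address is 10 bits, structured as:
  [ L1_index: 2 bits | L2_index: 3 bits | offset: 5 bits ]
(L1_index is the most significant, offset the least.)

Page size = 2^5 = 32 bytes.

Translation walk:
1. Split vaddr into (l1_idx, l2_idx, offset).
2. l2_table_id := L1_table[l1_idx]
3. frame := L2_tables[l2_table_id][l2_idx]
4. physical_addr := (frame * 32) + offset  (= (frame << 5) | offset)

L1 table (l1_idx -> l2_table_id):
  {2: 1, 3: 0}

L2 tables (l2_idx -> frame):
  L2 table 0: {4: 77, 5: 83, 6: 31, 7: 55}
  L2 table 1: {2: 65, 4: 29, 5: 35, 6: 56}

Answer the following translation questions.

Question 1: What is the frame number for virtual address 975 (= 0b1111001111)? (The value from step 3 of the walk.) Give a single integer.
vaddr = 975: l1_idx=3, l2_idx=6
L1[3] = 0; L2[0][6] = 31

Answer: 31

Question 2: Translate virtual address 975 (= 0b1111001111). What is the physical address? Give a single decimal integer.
vaddr = 975 = 0b1111001111
Split: l1_idx=3, l2_idx=6, offset=15
L1[3] = 0
L2[0][6] = 31
paddr = 31 * 32 + 15 = 1007

Answer: 1007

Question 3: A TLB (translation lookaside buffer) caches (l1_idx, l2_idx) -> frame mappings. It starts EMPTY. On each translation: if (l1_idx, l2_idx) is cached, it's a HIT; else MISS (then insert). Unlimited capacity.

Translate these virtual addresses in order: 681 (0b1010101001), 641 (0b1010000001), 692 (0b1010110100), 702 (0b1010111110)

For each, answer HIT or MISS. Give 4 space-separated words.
Answer: MISS MISS HIT HIT

Derivation:
vaddr=681: (2,5) not in TLB -> MISS, insert
vaddr=641: (2,4) not in TLB -> MISS, insert
vaddr=692: (2,5) in TLB -> HIT
vaddr=702: (2,5) in TLB -> HIT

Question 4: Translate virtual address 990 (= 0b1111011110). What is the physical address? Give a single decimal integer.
Answer: 1022

Derivation:
vaddr = 990 = 0b1111011110
Split: l1_idx=3, l2_idx=6, offset=30
L1[3] = 0
L2[0][6] = 31
paddr = 31 * 32 + 30 = 1022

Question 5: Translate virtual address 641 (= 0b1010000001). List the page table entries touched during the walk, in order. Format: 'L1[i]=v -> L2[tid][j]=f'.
vaddr = 641 = 0b1010000001
Split: l1_idx=2, l2_idx=4, offset=1

Answer: L1[2]=1 -> L2[1][4]=29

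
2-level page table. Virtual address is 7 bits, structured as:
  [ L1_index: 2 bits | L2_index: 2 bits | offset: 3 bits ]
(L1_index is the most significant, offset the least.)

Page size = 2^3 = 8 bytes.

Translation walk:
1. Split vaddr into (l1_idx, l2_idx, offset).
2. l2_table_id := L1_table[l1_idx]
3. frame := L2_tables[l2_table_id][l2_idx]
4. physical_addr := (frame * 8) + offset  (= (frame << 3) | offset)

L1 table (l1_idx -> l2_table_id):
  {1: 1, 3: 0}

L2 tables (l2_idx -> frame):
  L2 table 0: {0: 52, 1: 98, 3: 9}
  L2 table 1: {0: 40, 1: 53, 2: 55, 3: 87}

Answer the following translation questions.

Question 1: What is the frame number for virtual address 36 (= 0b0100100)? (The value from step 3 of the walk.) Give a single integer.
vaddr = 36: l1_idx=1, l2_idx=0
L1[1] = 1; L2[1][0] = 40

Answer: 40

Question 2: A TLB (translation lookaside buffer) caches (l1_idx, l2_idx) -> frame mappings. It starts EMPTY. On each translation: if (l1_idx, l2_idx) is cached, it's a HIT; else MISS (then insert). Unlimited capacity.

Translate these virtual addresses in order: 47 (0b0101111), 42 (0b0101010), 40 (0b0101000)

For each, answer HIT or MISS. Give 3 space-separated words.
Answer: MISS HIT HIT

Derivation:
vaddr=47: (1,1) not in TLB -> MISS, insert
vaddr=42: (1,1) in TLB -> HIT
vaddr=40: (1,1) in TLB -> HIT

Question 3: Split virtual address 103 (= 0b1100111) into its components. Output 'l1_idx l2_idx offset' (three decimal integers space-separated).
Answer: 3 0 7

Derivation:
vaddr = 103 = 0b1100111
  top 2 bits -> l1_idx = 3
  next 2 bits -> l2_idx = 0
  bottom 3 bits -> offset = 7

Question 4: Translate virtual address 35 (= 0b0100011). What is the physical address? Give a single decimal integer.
Answer: 323

Derivation:
vaddr = 35 = 0b0100011
Split: l1_idx=1, l2_idx=0, offset=3
L1[1] = 1
L2[1][0] = 40
paddr = 40 * 8 + 3 = 323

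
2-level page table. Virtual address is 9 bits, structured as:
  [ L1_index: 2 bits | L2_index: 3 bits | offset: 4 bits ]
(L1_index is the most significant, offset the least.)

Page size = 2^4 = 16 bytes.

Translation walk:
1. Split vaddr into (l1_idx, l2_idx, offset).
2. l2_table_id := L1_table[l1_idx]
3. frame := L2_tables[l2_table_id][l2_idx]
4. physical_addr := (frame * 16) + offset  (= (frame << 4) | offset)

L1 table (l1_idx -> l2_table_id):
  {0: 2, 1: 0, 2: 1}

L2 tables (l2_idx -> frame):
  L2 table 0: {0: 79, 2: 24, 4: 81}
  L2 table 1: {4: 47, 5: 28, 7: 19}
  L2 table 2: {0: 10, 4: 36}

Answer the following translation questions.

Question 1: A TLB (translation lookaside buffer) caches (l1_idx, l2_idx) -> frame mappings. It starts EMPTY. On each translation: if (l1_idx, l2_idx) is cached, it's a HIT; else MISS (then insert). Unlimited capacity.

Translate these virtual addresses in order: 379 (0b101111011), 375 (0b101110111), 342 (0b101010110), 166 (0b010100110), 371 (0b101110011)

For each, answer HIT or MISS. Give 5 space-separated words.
vaddr=379: (2,7) not in TLB -> MISS, insert
vaddr=375: (2,7) in TLB -> HIT
vaddr=342: (2,5) not in TLB -> MISS, insert
vaddr=166: (1,2) not in TLB -> MISS, insert
vaddr=371: (2,7) in TLB -> HIT

Answer: MISS HIT MISS MISS HIT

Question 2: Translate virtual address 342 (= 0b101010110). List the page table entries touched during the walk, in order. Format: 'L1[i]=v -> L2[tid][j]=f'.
vaddr = 342 = 0b101010110
Split: l1_idx=2, l2_idx=5, offset=6

Answer: L1[2]=1 -> L2[1][5]=28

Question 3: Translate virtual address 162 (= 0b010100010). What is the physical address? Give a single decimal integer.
vaddr = 162 = 0b010100010
Split: l1_idx=1, l2_idx=2, offset=2
L1[1] = 0
L2[0][2] = 24
paddr = 24 * 16 + 2 = 386

Answer: 386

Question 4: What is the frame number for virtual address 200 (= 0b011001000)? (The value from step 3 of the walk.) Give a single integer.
Answer: 81

Derivation:
vaddr = 200: l1_idx=1, l2_idx=4
L1[1] = 0; L2[0][4] = 81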